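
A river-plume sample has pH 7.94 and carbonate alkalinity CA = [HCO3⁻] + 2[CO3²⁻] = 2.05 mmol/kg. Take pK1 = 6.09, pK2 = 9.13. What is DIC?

DIC = 1.96 mmol/kg

CA = [HCO3⁻] + 2[CO3²⁻] = (α₁ + 2α₂)·DIC
At pH 7.94: [H⁺]/K1 = 10^-1.85 = 0.014125, K2/[H⁺] = 10^-1.19 = 0.064565
α₁ = 1/(1 + 0.014125 + 0.064565) = 1/1.0787 = 0.9270; α₂ = α₁·K2/[H⁺] = 0.05986
α₁ + 2α₂ = 1.0468
DIC = CA / (α₁ + 2α₂) = 2.05 / 1.0468 = 1.96 mmol/kg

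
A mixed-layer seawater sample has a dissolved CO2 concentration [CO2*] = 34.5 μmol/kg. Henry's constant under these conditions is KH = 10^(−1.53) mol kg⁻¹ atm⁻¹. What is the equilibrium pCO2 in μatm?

KH = 10^(−1.53) = 2.951×10^-2 mol kg⁻¹ atm⁻¹
pCO2 = [CO2*]/KH = 34.5×10^-6 / 2.951×10^-2 = 1.17×10^-3 atm = 1170 μatm

pCO2 = 1170 μatm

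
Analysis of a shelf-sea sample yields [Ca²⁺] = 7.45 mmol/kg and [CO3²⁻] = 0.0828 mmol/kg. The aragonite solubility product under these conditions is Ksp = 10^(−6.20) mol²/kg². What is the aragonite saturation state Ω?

Ksp = 10^(−6.20) = 6.310×10^-7
Ω = [Ca²⁺][CO3²⁻]/Ksp = (7.45×10^-3)(0.0828×10^-3) / 6.310×10^-7 = 0.978

Ω = 0.978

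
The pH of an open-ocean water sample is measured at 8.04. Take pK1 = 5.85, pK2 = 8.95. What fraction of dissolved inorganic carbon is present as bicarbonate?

α₁ = 1 / (1 + [H⁺]/K1 + K2/[H⁺]) = 1 / (1 + 10^-2.19 + 10^-0.91)
   = 1 / (1 + 0.0064565 + 0.12303) = 1/1.1295 = 0.8854

α₁ = 0.885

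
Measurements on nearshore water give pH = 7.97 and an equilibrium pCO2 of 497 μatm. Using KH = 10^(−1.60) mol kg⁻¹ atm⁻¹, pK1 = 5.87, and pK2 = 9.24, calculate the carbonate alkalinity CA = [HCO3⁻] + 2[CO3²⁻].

CA = 1.74 mmol/kg

[CO2*] = KH · pCO2 = 10^(−1.60) × 497×10^-6 = 1.248×10^-5 mol/kg
α₀ = 1/(1 + K1/[H⁺] + K1K2/[H⁺]²) = 1/(1 + 10^+2.10 + 10^+0.83) = 0.007482
DIC = [CO2*]/α₀ = 1.248×10^-5 / 0.007482 = 1.669 mmol/kg
CA = (α₁ + 2α₂)·DIC = (0.9419 + 2×0.05058) × 1.669 = 1.74 mmol/kg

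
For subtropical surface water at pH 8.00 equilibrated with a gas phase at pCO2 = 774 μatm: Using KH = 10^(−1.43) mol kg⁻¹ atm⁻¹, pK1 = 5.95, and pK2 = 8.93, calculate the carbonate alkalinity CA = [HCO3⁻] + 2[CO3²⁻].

[CO2*] = KH · pCO2 = 10^(−1.43) × 774×10^-6 = 2.876×10^-5 mol/kg
α₀ = 1/(1 + K1/[H⁺] + K1K2/[H⁺]²) = 1/(1 + 10^+2.05 + 10^+1.12) = 0.007912
DIC = [CO2*]/α₀ = 2.876×10^-5 / 0.007912 = 3.634 mmol/kg
CA = (α₁ + 2α₂)·DIC = (0.8878 + 2×0.1043) × 3.634 = 3.98 mmol/kg

CA = 3.98 mmol/kg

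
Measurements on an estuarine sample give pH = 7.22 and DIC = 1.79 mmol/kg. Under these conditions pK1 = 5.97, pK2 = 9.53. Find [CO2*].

α₀ = 1 / (1 + K1/[H⁺] + K1K2/[H⁺]²) = 1 / (1 + 10^+1.25 + 10^-1.06)
   = 1 / (1 + 17.783 + 0.087096) = 1/18.870 = 0.05299
[CO2*] = α₀ × DIC = 0.05299 × 1.79 = 0.0949 mmol/kg

[CO2*] = 0.0949 mmol/kg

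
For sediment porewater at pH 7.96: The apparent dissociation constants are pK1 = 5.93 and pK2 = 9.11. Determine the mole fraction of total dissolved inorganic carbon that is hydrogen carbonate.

α₁ = 0.926

α₁ = 1 / (1 + [H⁺]/K1 + K2/[H⁺]) = 1 / (1 + 10^-2.03 + 10^-1.15)
   = 1 / (1 + 0.0093325 + 0.070795) = 1/1.0801 = 0.9258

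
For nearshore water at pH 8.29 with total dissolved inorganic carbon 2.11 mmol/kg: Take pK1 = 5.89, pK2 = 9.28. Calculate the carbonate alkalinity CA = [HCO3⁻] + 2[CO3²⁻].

CA = [HCO3⁻] + 2[CO3²⁻] = (α₁ + 2α₂)·DIC
At pH 8.29: [H⁺]/K1 = 10^-2.40 = 0.0039811, K2/[H⁺] = 10^-0.99 = 0.10233
α₁ = 1/(1 + 0.0039811 + 0.10233) = 1/1.1063 = 0.9039; α₂ = α₁·K2/[H⁺] = 0.09250
α₁ + 2α₂ = 1.0889
CA = 1.0889 × 2.11 = 2.30 mmol/kg

CA = 2.30 mmol/kg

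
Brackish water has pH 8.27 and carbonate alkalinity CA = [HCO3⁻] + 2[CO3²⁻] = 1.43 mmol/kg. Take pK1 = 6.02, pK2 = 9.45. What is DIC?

CA = [HCO3⁻] + 2[CO3²⁻] = (α₁ + 2α₂)·DIC
At pH 8.27: [H⁺]/K1 = 10^-2.25 = 0.0056234, K2/[H⁺] = 10^-1.18 = 0.066069
α₁ = 1/(1 + 0.0056234 + 0.066069) = 1/1.0717 = 0.9331; α₂ = α₁·K2/[H⁺] = 0.06165
α₁ + 2α₂ = 1.0564
DIC = CA / (α₁ + 2α₂) = 1.43 / 1.0564 = 1.35 mmol/kg

DIC = 1.35 mmol/kg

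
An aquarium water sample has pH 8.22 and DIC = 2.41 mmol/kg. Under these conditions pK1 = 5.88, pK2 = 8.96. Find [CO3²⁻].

[CO3²⁻] = 0.370 mmol/kg

α₂ = 1 / (1 + [H⁺]/K2 + [H⁺]²/(K1K2)) = 1 / (1 + 10^+0.74 + 10^-1.60)
   = 1 / (1 + 5.4954 + 0.025119) = 1/6.5205 = 0.1534
[CO3²⁻] = α₂ × DIC = 0.1534 × 2.41 = 0.370 mmol/kg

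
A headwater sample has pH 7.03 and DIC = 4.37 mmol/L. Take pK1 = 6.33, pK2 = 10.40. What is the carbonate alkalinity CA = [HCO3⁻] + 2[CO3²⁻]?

CA = [HCO3⁻] + 2[CO3²⁻] = (α₁ + 2α₂)·DIC
At pH 7.03: [H⁺]/K1 = 10^-0.70 = 0.19953, K2/[H⁺] = 10^-3.37 = 0.00042658
α₁ = 1/(1 + 0.19953 + 0.00042658) = 1/1.2000 = 0.8334; α₂ = α₁·K2/[H⁺] = 0.0003555
α₁ + 2α₂ = 0.8341
CA = 0.8341 × 4.37 = 3.64 mmol/L

CA = 3.64 mmol/L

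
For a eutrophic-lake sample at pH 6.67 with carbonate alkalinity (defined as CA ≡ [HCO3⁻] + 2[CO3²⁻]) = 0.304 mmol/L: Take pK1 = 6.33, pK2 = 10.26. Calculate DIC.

DIC = 0.443 mmol/L

CA = [HCO3⁻] + 2[CO3²⁻] = (α₁ + 2α₂)·DIC
At pH 6.67: [H⁺]/K1 = 10^-0.34 = 0.45709, K2/[H⁺] = 10^-3.59 = 0.00025704
α₁ = 1/(1 + 0.45709 + 0.00025704) = 1/1.4573 = 0.6862; α₂ = α₁·K2/[H⁺] = 0.0001764
α₁ + 2α₂ = 0.6865
DIC = CA / (α₁ + 2α₂) = 0.304 / 0.6865 = 0.443 mmol/L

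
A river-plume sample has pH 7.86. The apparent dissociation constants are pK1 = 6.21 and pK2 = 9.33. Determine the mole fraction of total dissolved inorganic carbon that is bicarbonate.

α₁ = 0.947

α₁ = 1 / (1 + [H⁺]/K1 + K2/[H⁺]) = 1 / (1 + 10^-1.65 + 10^-1.47)
   = 1 / (1 + 0.022387 + 0.033884) = 1/1.0563 = 0.9467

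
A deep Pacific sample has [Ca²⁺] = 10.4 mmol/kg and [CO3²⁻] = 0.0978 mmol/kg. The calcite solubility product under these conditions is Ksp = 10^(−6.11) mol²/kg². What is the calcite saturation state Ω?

Ω = 1.31

Ksp = 10^(−6.11) = 7.762×10^-7
Ω = [Ca²⁺][CO3²⁻]/Ksp = (10.4×10^-3)(0.0978×10^-3) / 7.762×10^-7 = 1.31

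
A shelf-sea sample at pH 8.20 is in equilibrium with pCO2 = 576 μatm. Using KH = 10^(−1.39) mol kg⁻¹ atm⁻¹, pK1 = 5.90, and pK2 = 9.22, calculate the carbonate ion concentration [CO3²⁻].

[CO3²⁻] = 0.447 mmol/kg

[CO2*] = KH · pCO2 = 10^(−1.39) × 576×10^-6 = 2.347×10^-5 mol/kg
α₀ = 1/(1 + K1/[H⁺] + K1K2/[H⁺]²) = 1/(1 + 10^+2.30 + 10^+1.28) = 0.004554
DIC = [CO2*]/α₀ = 2.347×10^-5 / 0.004554 = 5.152 mmol/kg
[CO3²⁻] = α₂·DIC; α₂ = 0.08678, so [CO3²⁻] = 0.08678 × 5.152 = 0.447 mmol/kg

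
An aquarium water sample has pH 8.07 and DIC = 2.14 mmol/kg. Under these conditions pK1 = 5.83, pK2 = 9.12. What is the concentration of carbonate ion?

α₂ = 1 / (1 + [H⁺]/K2 + [H⁺]²/(K1K2)) = 1 / (1 + 10^+1.05 + 10^-1.19)
   = 1 / (1 + 11.220 + 0.064565) = 1/12.285 = 0.08140
[CO3²⁻] = α₂ × DIC = 0.08140 × 2.14 = 0.174 mmol/kg

[CO3²⁻] = 0.174 mmol/kg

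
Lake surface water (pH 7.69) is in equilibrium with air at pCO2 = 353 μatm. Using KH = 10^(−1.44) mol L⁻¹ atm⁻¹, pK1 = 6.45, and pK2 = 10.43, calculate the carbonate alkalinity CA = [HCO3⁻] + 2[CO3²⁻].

[CO2*] = KH · pCO2 = 10^(−1.44) × 353×10^-6 = 1.282×10^-5 mol/L
α₀ = 1/(1 + K1/[H⁺] + K1K2/[H⁺]²) = 1/(1 + 10^+1.24 + 10^-1.50) = 0.05432
DIC = [CO2*]/α₀ = 1.282×10^-5 / 0.05432 = 0.2359 mmol/L
CA = (α₁ + 2α₂)·DIC = (0.9440 + 2×0.001718) × 0.2359 = 0.224 mmol/L

CA = 0.224 mmol/L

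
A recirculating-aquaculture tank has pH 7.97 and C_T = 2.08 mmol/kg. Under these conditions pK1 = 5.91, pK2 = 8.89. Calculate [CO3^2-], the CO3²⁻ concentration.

[CO3²⁻] = 0.222 mmol/kg

α₂ = 1 / (1 + [H⁺]/K2 + [H⁺]²/(K1K2)) = 1 / (1 + 10^+0.92 + 10^-1.14)
   = 1 / (1 + 8.3176 + 0.072444) = 1/9.3901 = 0.1065
[CO3²⁻] = α₂ × DIC = 0.1065 × 2.08 = 0.222 mmol/kg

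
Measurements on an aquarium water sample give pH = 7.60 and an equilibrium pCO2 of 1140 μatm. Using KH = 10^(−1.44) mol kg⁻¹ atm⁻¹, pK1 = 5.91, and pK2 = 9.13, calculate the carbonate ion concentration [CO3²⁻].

[CO3²⁻] = 0.0598 mmol/kg

[CO2*] = KH · pCO2 = 10^(−1.44) × 1140×10^-6 = 4.139×10^-5 mol/kg
α₀ = 1/(1 + K1/[H⁺] + K1K2/[H⁺]²) = 1/(1 + 10^+1.69 + 10^+0.16) = 0.01945
DIC = [CO2*]/α₀ = 4.139×10^-5 / 0.01945 = 2.128 mmol/kg
[CO3²⁻] = α₂·DIC; α₂ = 0.02811, so [CO3²⁻] = 0.02811 × 2.128 = 0.0598 mmol/kg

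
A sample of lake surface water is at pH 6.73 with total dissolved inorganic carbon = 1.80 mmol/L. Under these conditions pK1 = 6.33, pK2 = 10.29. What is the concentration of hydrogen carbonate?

[HCO3⁻] = 1.29 mmol/L

α₁ = 1 / (1 + [H⁺]/K1 + K2/[H⁺]) = 1 / (1 + 10^-0.40 + 10^-3.56)
   = 1 / (1 + 0.39811 + 0.00027542) = 1/1.3984 = 0.7151
[HCO3⁻] = α₁ × DIC = 0.7151 × 1.80 = 1.29 mmol/L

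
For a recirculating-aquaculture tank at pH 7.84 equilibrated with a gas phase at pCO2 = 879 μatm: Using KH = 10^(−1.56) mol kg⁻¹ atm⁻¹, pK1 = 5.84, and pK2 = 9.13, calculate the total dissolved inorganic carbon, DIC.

DIC = 2.57 mmol/kg

[CO2*] = KH · pCO2 = 10^(−1.56) × 879×10^-6 = 2.421×10^-5 mol/kg
α₀ = 1/(1 + K1/[H⁺] + K1K2/[H⁺]²) = 1/(1 + 10^+2.00 + 10^+0.71) = 0.009423
DIC = [CO2*]/α₀ = 2.421×10^-5 / 0.009423 = 2.57 mmol/kg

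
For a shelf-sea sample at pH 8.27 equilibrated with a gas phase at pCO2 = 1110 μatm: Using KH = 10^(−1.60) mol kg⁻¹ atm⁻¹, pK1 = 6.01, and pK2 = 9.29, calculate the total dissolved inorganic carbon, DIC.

[CO2*] = KH · pCO2 = 10^(−1.60) × 1110×10^-6 = 2.788×10^-5 mol/kg
α₀ = 1/(1 + K1/[H⁺] + K1K2/[H⁺]²) = 1/(1 + 10^+2.26 + 10^+1.24) = 0.004991
DIC = [CO2*]/α₀ = 2.788×10^-5 / 0.004991 = 5.59 mmol/kg

DIC = 5.59 mmol/kg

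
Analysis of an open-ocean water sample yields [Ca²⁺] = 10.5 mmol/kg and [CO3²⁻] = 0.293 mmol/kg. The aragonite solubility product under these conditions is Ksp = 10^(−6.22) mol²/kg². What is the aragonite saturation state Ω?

Ksp = 10^(−6.22) = 6.026×10^-7
Ω = [Ca²⁺][CO3²⁻]/Ksp = (10.5×10^-3)(0.293×10^-3) / 6.026×10^-7 = 5.11

Ω = 5.11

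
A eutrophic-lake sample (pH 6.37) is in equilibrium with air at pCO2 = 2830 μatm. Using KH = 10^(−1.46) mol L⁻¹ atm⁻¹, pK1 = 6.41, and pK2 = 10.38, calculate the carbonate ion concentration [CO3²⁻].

[CO3²⁻] = 0.00875 μmol/L

[CO2*] = KH · pCO2 = 10^(−1.46) × 2830×10^-6 = 9.813×10^-5 mol/L
α₀ = 1/(1 + K1/[H⁺] + K1K2/[H⁺]²) = 1/(1 + 10^-0.04 + 10^-4.05) = 0.5230
DIC = [CO2*]/α₀ = 9.813×10^-5 / 0.5230 = 0.1876 mmol/L
[CO3²⁻] = α₂·DIC; α₂ = 4.661×10^-5, so [CO3²⁻] = 4.661×10^-5 × 0.1876 = 8.75×10^-6 mmol/L = 0.00875 μmol/L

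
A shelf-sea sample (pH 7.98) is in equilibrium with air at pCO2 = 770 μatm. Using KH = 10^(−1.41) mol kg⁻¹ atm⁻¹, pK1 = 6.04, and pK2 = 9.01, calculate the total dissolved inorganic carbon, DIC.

DIC = 2.88 mmol/kg

[CO2*] = KH · pCO2 = 10^(−1.41) × 770×10^-6 = 2.996×10^-5 mol/kg
α₀ = 1/(1 + K1/[H⁺] + K1K2/[H⁺]²) = 1/(1 + 10^+1.94 + 10^+0.91) = 0.01039
DIC = [CO2*]/α₀ = 2.996×10^-5 / 0.01039 = 2.88 mmol/kg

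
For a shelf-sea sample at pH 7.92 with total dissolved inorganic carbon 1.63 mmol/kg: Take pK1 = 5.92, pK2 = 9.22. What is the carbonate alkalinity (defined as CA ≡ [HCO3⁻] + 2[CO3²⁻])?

CA = [HCO3⁻] + 2[CO3²⁻] = (α₁ + 2α₂)·DIC
At pH 7.92: [H⁺]/K1 = 10^-2.00 = 0.010000, K2/[H⁺] = 10^-1.30 = 0.050119
α₁ = 1/(1 + 0.010000 + 0.050119) = 1/1.0601 = 0.9433; α₂ = α₁·K2/[H⁺] = 0.04728
α₁ + 2α₂ = 1.0378
CA = 1.0378 × 1.63 = 1.69 mmol/kg

CA = 1.69 mmol/kg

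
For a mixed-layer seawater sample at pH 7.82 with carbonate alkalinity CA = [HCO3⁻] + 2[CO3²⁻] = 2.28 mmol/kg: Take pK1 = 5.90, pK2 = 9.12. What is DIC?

CA = [HCO3⁻] + 2[CO3²⁻] = (α₁ + 2α₂)·DIC
At pH 7.82: [H⁺]/K1 = 10^-1.92 = 0.012023, K2/[H⁺] = 10^-1.30 = 0.050119
α₁ = 1/(1 + 0.012023 + 0.050119) = 1/1.0621 = 0.9415; α₂ = α₁·K2/[H⁺] = 0.04719
α₁ + 2α₂ = 1.0359
DIC = CA / (α₁ + 2α₂) = 2.28 / 1.0359 = 2.20 mmol/kg

DIC = 2.20 mmol/kg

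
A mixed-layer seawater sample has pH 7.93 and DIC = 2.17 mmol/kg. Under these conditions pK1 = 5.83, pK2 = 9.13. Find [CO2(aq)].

α₀ = 1 / (1 + K1/[H⁺] + K1K2/[H⁺]²) = 1 / (1 + 10^+2.10 + 10^+0.90)
   = 1 / (1 + 125.89 + 7.9433) = 1/134.84 = 0.007416
[CO2*] = α₀ × DIC = 0.007416 × 2.17 = 0.0161 mmol/kg = 16.1 μmol/kg

[CO2*] = 16.1 μmol/kg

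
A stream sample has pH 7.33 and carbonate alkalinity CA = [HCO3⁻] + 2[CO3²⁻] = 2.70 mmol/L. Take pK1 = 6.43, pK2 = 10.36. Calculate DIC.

DIC = 3.04 mmol/L

CA = [HCO3⁻] + 2[CO3²⁻] = (α₁ + 2α₂)·DIC
At pH 7.33: [H⁺]/K1 = 10^-0.90 = 0.12589, K2/[H⁺] = 10^-3.03 = 0.00093325
α₁ = 1/(1 + 0.12589 + 0.00093325) = 1/1.1268 = 0.8874; α₂ = α₁·K2/[H⁺] = 0.0008282
α₁ + 2α₂ = 0.8891
DIC = CA / (α₁ + 2α₂) = 2.70 / 0.8891 = 3.04 mmol/L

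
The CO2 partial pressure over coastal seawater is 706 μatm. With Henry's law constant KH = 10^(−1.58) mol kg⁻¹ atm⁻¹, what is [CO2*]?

KH = 10^(−1.58) = 2.630×10^-2 mol kg⁻¹ atm⁻¹
[CO2*] = KH · pCO2 = 2.630×10^-2 × 706×10^-6 atm = 1.86×10^-5 mol/kg

[CO2*] = 18.6 μmol/kg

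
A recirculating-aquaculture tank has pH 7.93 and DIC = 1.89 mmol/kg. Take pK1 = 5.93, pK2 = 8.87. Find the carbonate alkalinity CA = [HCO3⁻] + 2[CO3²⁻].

CA = 2.07 mmol/kg

CA = [HCO3⁻] + 2[CO3²⁻] = (α₁ + 2α₂)·DIC
At pH 7.93: [H⁺]/K1 = 10^-2.00 = 0.010000, K2/[H⁺] = 10^-0.94 = 0.11482
α₁ = 1/(1 + 0.010000 + 0.11482) = 1/1.1248 = 0.8890; α₂ = α₁·K2/[H⁺] = 0.1021
α₁ + 2α₂ = 1.0932
CA = 1.0932 × 1.89 = 2.07 mmol/kg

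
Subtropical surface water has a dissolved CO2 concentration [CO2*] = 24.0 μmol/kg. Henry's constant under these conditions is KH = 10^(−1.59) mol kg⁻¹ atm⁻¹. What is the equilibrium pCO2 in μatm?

KH = 10^(−1.59) = 2.570×10^-2 mol kg⁻¹ atm⁻¹
pCO2 = [CO2*]/KH = 24.0×10^-6 / 2.570×10^-2 = 9.34×10^-4 atm = 934 μatm

pCO2 = 934 μatm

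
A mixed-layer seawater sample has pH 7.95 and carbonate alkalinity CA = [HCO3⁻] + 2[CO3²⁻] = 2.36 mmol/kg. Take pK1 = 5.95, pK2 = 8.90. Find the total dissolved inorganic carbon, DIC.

CA = [HCO3⁻] + 2[CO3²⁻] = (α₁ + 2α₂)·DIC
At pH 7.95: [H⁺]/K1 = 10^-2.00 = 0.010000, K2/[H⁺] = 10^-0.95 = 0.11220
α₁ = 1/(1 + 0.010000 + 0.11220) = 1/1.1222 = 0.8911; α₂ = α₁·K2/[H⁺] = 0.09998
α₁ + 2α₂ = 1.0911
DIC = CA / (α₁ + 2α₂) = 2.36 / 1.0911 = 2.16 mmol/kg

DIC = 2.16 mmol/kg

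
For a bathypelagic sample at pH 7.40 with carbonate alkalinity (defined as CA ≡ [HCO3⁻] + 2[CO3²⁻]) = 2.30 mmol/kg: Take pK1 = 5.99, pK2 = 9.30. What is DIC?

DIC = 2.36 mmol/kg

CA = [HCO3⁻] + 2[CO3²⁻] = (α₁ + 2α₂)·DIC
At pH 7.40: [H⁺]/K1 = 10^-1.41 = 0.038905, K2/[H⁺] = 10^-1.90 = 0.012589
α₁ = 1/(1 + 0.038905 + 0.012589) = 1/1.0515 = 0.9510; α₂ = α₁·K2/[H⁺] = 0.01197
α₁ + 2α₂ = 0.9750
DIC = CA / (α₁ + 2α₂) = 2.30 / 0.9750 = 2.36 mmol/kg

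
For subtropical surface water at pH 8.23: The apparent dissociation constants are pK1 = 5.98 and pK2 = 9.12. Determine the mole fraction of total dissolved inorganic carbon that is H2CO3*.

α₀ = 0.00496

α₀ = 1 / (1 + K1/[H⁺] + K1K2/[H⁺]²) = 1 / (1 + 10^+2.25 + 10^+1.36)
   = 1 / (1 + 177.83 + 22.909) = 1/201.74 = 0.004957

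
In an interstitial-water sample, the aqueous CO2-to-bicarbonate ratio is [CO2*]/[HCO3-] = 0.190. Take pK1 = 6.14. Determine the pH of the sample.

pH = 6.86

From K1 = [H⁺][HCO3-]/[CO2*]:  pH = pK1 − log₁₀([CO2*]/[HCO3-])
log₁₀(0.190) = -0.721
pH = 6.14 − (-0.721) = 6.86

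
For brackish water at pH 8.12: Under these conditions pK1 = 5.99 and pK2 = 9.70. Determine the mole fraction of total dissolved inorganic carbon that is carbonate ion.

α₂ = 0.0254

α₂ = 1 / (1 + [H⁺]/K2 + [H⁺]²/(K1K2)) = 1 / (1 + 10^+1.58 + 10^-0.55)
   = 1 / (1 + 38.019 + 0.28184) = 1/39.301 = 0.02544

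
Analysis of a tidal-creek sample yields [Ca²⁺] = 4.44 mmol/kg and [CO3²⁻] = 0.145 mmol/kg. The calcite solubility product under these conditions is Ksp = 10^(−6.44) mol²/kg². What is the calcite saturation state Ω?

Ksp = 10^(−6.44) = 3.631×10^-7
Ω = [Ca²⁺][CO3²⁻]/Ksp = (4.44×10^-3)(0.145×10^-3) / 3.631×10^-7 = 1.77

Ω = 1.77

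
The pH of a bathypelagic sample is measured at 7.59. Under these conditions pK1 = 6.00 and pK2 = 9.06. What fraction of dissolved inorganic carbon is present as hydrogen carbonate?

α₁ = 0.944

α₁ = 1 / (1 + [H⁺]/K1 + K2/[H⁺]) = 1 / (1 + 10^-1.59 + 10^-1.47)
   = 1 / (1 + 0.025704 + 0.033884) = 1/1.0596 = 0.9438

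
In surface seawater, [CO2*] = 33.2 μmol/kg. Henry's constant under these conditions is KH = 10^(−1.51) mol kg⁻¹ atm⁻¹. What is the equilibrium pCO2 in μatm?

KH = 10^(−1.51) = 3.090×10^-2 mol kg⁻¹ atm⁻¹
pCO2 = [CO2*]/KH = 33.2×10^-6 / 3.090×10^-2 = 1.07×10^-3 atm = 1070 μatm

pCO2 = 1070 μatm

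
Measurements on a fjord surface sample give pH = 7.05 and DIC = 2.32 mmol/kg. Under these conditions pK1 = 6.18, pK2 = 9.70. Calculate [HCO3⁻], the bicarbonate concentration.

[HCO3⁻] = 2.04 mmol/kg

α₁ = 1 / (1 + [H⁺]/K1 + K2/[H⁺]) = 1 / (1 + 10^-0.87 + 10^-2.65)
   = 1 / (1 + 0.13490 + 0.0022387) = 1/1.1371 = 0.8794
[HCO3⁻] = α₁ × DIC = 0.8794 × 2.32 = 2.04 mmol/kg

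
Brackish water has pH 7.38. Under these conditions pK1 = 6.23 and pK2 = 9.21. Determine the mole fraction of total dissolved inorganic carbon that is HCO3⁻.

α₁ = 1 / (1 + [H⁺]/K1 + K2/[H⁺]) = 1 / (1 + 10^-1.15 + 10^-1.83)
   = 1 / (1 + 0.070795 + 0.014791) = 1/1.0856 = 0.9212

α₁ = 0.921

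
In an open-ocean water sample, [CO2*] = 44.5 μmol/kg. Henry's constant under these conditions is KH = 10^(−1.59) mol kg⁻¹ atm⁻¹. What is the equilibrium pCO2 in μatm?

pCO2 = 1730 μatm

KH = 10^(−1.59) = 2.570×10^-2 mol kg⁻¹ atm⁻¹
pCO2 = [CO2*]/KH = 44.5×10^-6 / 2.570×10^-2 = 1.73×10^-3 atm = 1730 μatm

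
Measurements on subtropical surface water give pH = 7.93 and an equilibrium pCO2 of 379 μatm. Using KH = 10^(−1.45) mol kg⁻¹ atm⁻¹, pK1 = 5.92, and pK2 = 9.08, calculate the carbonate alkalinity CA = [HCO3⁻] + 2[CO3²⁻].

[CO2*] = KH · pCO2 = 10^(−1.45) × 379×10^-6 = 1.345×10^-5 mol/kg
α₀ = 1/(1 + K1/[H⁺] + K1K2/[H⁺]²) = 1/(1 + 10^+2.01 + 10^+0.86) = 0.009044
DIC = [CO2*]/α₀ = 1.345×10^-5 / 0.009044 = 1.487 mmol/kg
CA = (α₁ + 2α₂)·DIC = (0.9254 + 2×0.06552) × 1.487 = 1.57 mmol/kg

CA = 1.57 mmol/kg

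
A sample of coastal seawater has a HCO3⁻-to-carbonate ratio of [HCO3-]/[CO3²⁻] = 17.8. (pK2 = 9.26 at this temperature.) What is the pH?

From K2 = [H⁺][CO3²⁻]/[HCO3-]:  pH = pK2 − log₁₀([HCO3-]/[CO3²⁻])
log₁₀(17.8) = +1.250
pH = 9.26 − (+1.250) = 8.01

pH = 8.01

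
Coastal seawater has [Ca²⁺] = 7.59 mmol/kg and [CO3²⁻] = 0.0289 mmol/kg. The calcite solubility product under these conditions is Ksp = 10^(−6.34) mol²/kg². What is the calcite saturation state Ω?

Ksp = 10^(−6.34) = 4.571×10^-7
Ω = [Ca²⁺][CO3²⁻]/Ksp = (7.59×10^-3)(0.0289×10^-3) / 4.571×10^-7 = 0.480

Ω = 0.480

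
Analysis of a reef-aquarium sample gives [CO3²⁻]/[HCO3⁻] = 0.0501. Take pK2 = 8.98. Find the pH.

pH = 7.68

From K2 = [H⁺][CO3²⁻]/[HCO3⁻]:  pH = pK2 + log₁₀([CO3²⁻]/[HCO3⁻])
log₁₀(0.0501) = -1.300
pH = 8.98 + (-1.300) = 7.68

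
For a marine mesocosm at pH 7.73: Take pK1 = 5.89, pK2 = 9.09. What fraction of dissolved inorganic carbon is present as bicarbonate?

α₁ = 1 / (1 + [H⁺]/K1 + K2/[H⁺]) = 1 / (1 + 10^-1.84 + 10^-1.36)
   = 1 / (1 + 0.014454 + 0.043652) = 1/1.0581 = 0.9451

α₁ = 0.945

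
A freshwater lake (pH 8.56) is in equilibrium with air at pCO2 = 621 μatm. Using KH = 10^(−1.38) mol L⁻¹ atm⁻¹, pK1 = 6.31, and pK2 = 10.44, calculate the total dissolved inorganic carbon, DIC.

DIC = 4.69 mmol/L

[CO2*] = KH · pCO2 = 10^(−1.38) × 621×10^-6 = 2.589×10^-5 mol/L
α₀ = 1/(1 + K1/[H⁺] + K1K2/[H⁺]²) = 1/(1 + 10^+2.25 + 10^+0.37) = 0.005520
DIC = [CO2*]/α₀ = 2.589×10^-5 / 0.005520 = 4.69 mmol/L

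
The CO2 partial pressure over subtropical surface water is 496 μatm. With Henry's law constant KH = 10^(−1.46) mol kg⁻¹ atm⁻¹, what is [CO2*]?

KH = 10^(−1.46) = 3.467×10^-2 mol kg⁻¹ atm⁻¹
[CO2*] = KH · pCO2 = 3.467×10^-2 × 496×10^-6 atm = 1.72×10^-5 mol/kg

[CO2*] = 17.2 μmol/kg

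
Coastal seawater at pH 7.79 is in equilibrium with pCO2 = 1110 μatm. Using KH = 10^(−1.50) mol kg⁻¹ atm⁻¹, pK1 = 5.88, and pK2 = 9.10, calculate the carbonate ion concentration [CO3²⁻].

[CO3²⁻] = 0.140 mmol/kg

[CO2*] = KH · pCO2 = 10^(−1.50) × 1110×10^-6 = 3.510×10^-5 mol/kg
α₀ = 1/(1 + K1/[H⁺] + K1K2/[H⁺]²) = 1/(1 + 10^+1.91 + 10^+0.60) = 0.01159
DIC = [CO2*]/α₀ = 3.510×10^-5 / 0.01159 = 3.028 mmol/kg
[CO3²⁻] = α₂·DIC; α₂ = 0.04615, so [CO3²⁻] = 0.04615 × 3.028 = 0.140 mmol/kg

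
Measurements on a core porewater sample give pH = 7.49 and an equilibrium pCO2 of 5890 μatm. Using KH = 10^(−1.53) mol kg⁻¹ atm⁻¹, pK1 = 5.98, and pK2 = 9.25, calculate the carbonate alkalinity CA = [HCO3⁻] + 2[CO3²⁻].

[CO2*] = KH · pCO2 = 10^(−1.53) × 5890×10^-6 = 1.738×10^-4 mol/kg
α₀ = 1/(1 + K1/[H⁺] + K1K2/[H⁺]²) = 1/(1 + 10^+1.51 + 10^-0.25) = 0.02948
DIC = [CO2*]/α₀ = 1.738×10^-4 / 0.02948 = 5.896 mmol/kg
CA = (α₁ + 2α₂)·DIC = (0.9539 + 2×0.01658) × 5.896 = 5.82 mmol/kg

CA = 5.82 mmol/kg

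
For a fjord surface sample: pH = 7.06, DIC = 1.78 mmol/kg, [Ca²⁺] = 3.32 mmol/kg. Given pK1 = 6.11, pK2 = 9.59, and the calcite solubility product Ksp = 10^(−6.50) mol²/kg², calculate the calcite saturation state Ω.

α₂ = 1 / (1 + [H⁺]/K2 + [H⁺]²/(K1K2)) = 1 / (1 + 10^+2.53 + 10^+1.58)
   = 1 / (1 + 338.84 + 38.019) = 1/377.86 = 0.002646
[CO3²⁻] = α₂ × DIC = 0.002646 × 1.78 = 0.004711 mmol/kg = 4.711 μmol/kg
Ksp = 10^(−6.50) = 3.162×10^-7
Ω = [Ca²⁺][CO3²⁻]/Ksp = (3.32×10^-3)(4.711×10^-6) / 3.162×10^-7 = 0.0495

Ω = 0.0495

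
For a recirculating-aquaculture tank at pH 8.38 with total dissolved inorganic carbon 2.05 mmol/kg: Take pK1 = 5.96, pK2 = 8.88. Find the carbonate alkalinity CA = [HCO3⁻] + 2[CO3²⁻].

CA = 2.54 mmol/kg

CA = [HCO3⁻] + 2[CO3²⁻] = (α₁ + 2α₂)·DIC
At pH 8.38: [H⁺]/K1 = 10^-2.42 = 0.0038019, K2/[H⁺] = 10^-0.50 = 0.31623
α₁ = 1/(1 + 0.0038019 + 0.31623) = 1/1.3200 = 0.7576; α₂ = α₁·K2/[H⁺] = 0.2396
α₁ + 2α₂ = 1.2367
CA = 1.2367 × 2.05 = 2.54 mmol/kg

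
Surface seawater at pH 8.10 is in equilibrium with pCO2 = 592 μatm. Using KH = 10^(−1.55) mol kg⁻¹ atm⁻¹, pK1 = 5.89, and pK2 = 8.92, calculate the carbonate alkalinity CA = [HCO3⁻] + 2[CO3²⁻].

[CO2*] = KH · pCO2 = 10^(−1.55) × 592×10^-6 = 1.668×10^-5 mol/kg
α₀ = 1/(1 + K1/[H⁺] + K1K2/[H⁺]²) = 1/(1 + 10^+2.21 + 10^+1.39) = 0.005327
DIC = [CO2*]/α₀ = 1.668×10^-5 / 0.005327 = 3.132 mmol/kg
CA = (α₁ + 2α₂)·DIC = (0.8639 + 2×0.1308) × 3.132 = 3.53 mmol/kg

CA = 3.53 mmol/kg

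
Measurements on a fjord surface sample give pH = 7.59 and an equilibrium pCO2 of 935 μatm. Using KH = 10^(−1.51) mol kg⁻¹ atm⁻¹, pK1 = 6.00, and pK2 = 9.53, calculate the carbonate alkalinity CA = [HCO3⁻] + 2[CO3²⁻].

CA = 1.15 mmol/kg

[CO2*] = KH · pCO2 = 10^(−1.51) × 935×10^-6 = 2.889×10^-5 mol/kg
α₀ = 1/(1 + K1/[H⁺] + K1K2/[H⁺]²) = 1/(1 + 10^+1.59 + 10^-0.35) = 0.02478
DIC = [CO2*]/α₀ = 2.889×10^-5 / 0.02478 = 1.166 mmol/kg
CA = (α₁ + 2α₂)·DIC = (0.9641 + 2×0.01107) × 1.166 = 1.15 mmol/kg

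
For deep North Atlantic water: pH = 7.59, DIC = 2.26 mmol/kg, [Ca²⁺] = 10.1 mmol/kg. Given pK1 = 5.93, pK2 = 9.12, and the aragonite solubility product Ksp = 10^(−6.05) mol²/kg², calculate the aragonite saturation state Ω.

α₂ = 1 / (1 + [H⁺]/K2 + [H⁺]²/(K1K2)) = 1 / (1 + 10^+1.53 + 10^-0.13)
   = 1 / (1 + 33.884 + 0.74131) = 1/35.626 = 0.02807
[CO3²⁻] = α₂ × DIC = 0.02807 × 2.26 = 0.06344 mmol/kg
Ksp = 10^(−6.05) = 8.913×10^-7
Ω = [Ca²⁺][CO3²⁻]/Ksp = (10.1×10^-3)(6.344×10^-5) / 8.913×10^-7 = 0.719

Ω = 0.719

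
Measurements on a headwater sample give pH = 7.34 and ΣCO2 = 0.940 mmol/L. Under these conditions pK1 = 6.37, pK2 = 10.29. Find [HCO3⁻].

α₁ = 1 / (1 + [H⁺]/K1 + K2/[H⁺]) = 1 / (1 + 10^-0.97 + 10^-2.95)
   = 1 / (1 + 0.10715 + 0.0011220) = 1/1.1083 = 0.9023
[HCO3⁻] = α₁ × DIC = 0.9023 × 0.940 = 0.848 mmol/L

[HCO3⁻] = 0.848 mmol/L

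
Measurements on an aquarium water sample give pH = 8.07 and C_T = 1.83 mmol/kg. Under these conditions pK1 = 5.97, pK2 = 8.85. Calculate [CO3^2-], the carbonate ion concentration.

[CO3²⁻] = 0.259 mmol/kg

α₂ = 1 / (1 + [H⁺]/K2 + [H⁺]²/(K1K2)) = 1 / (1 + 10^+0.78 + 10^-1.32)
   = 1 / (1 + 6.0256 + 0.047863) = 1/7.0735 = 0.1414
[CO3²⁻] = α₂ × DIC = 0.1414 × 1.83 = 0.259 mmol/kg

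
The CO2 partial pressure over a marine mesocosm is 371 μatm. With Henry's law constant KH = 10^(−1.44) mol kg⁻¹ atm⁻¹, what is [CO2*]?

KH = 10^(−1.44) = 3.631×10^-2 mol kg⁻¹ atm⁻¹
[CO2*] = KH · pCO2 = 3.631×10^-2 × 371×10^-6 atm = 1.35×10^-5 mol/kg

[CO2*] = 13.5 μmol/kg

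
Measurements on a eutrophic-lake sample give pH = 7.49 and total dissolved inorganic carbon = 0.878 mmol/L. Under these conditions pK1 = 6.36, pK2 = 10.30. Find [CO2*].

[CO2*] = 0.0605 mmol/L

α₀ = 1 / (1 + K1/[H⁺] + K1K2/[H⁺]²) = 1 / (1 + 10^+1.13 + 10^-1.68)
   = 1 / (1 + 13.490 + 0.020893) = 1/14.511 = 0.06892
[CO2*] = α₀ × DIC = 0.06892 × 0.878 = 0.0605 mmol/L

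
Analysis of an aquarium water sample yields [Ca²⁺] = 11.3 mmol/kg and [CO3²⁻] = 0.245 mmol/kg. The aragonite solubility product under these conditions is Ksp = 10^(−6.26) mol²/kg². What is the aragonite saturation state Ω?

Ω = 5.04

Ksp = 10^(−6.26) = 5.495×10^-7
Ω = [Ca²⁺][CO3²⁻]/Ksp = (11.3×10^-3)(0.245×10^-3) / 5.495×10^-7 = 5.04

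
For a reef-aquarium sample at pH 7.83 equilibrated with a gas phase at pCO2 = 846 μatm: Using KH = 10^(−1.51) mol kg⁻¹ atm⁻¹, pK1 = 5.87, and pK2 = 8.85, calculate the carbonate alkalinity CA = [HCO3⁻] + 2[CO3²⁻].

CA = 2.84 mmol/kg

[CO2*] = KH · pCO2 = 10^(−1.51) × 846×10^-6 = 2.614×10^-5 mol/kg
α₀ = 1/(1 + K1/[H⁺] + K1K2/[H⁺]²) = 1/(1 + 10^+1.96 + 10^+0.94) = 0.009910
DIC = [CO2*]/α₀ = 2.614×10^-5 / 0.009910 = 2.638 mmol/kg
CA = (α₁ + 2α₂)·DIC = (0.9038 + 2×0.08631) × 2.638 = 2.84 mmol/kg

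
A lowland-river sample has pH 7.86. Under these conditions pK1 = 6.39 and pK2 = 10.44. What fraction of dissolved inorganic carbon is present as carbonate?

α₂ = 0.00254

α₂ = 1 / (1 + [H⁺]/K2 + [H⁺]²/(K1K2)) = 1 / (1 + 10^+2.58 + 10^+1.11)
   = 1 / (1 + 380.19 + 12.882) = 1/394.07 = 0.002538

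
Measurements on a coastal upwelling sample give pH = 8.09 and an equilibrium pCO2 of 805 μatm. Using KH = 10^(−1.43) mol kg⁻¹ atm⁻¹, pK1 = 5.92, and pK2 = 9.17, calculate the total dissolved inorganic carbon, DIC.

[CO2*] = KH · pCO2 = 10^(−1.43) × 805×10^-6 = 2.991×10^-5 mol/kg
α₀ = 1/(1 + K1/[H⁺] + K1K2/[H⁺]²) = 1/(1 + 10^+2.17 + 10^+1.09) = 0.006203
DIC = [CO2*]/α₀ = 2.991×10^-5 / 0.006203 = 4.82 mmol/kg

DIC = 4.82 mmol/kg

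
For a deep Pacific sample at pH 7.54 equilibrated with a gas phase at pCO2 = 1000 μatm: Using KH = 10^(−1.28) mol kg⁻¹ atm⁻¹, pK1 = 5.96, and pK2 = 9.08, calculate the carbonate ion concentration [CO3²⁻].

[CO3²⁻] = 0.0575 mmol/kg

[CO2*] = KH · pCO2 = 10^(−1.28) × 1000×10^-6 = 5.248×10^-5 mol/kg
α₀ = 1/(1 + K1/[H⁺] + K1K2/[H⁺]²) = 1/(1 + 10^+1.58 + 10^+0.04) = 0.02493
DIC = [CO2*]/α₀ = 5.248×10^-5 / 0.02493 = 2.105 mmol/kg
[CO3²⁻] = α₂·DIC; α₂ = 0.02733, so [CO3²⁻] = 0.02733 × 2.105 = 0.0575 mmol/kg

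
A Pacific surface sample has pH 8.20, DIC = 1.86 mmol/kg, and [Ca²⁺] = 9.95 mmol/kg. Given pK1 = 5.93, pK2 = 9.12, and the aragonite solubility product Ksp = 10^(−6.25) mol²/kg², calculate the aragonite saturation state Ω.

Ω = 3.52

α₂ = 1 / (1 + [H⁺]/K2 + [H⁺]²/(K1K2)) = 1 / (1 + 10^+0.92 + 10^-1.35)
   = 1 / (1 + 8.3176 + 0.044668) = 1/9.3623 = 0.1068
[CO3²⁻] = α₂ × DIC = 0.1068 × 1.86 = 0.1987 mmol/kg
Ksp = 10^(−6.25) = 5.623×10^-7
Ω = [Ca²⁺][CO3²⁻]/Ksp = (9.95×10^-3)(1.987×10^-4) / 5.623×10^-7 = 3.52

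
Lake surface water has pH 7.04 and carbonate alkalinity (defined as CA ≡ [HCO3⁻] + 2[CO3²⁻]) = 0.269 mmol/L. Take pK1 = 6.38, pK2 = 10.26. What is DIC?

DIC = 0.328 mmol/L

CA = [HCO3⁻] + 2[CO3²⁻] = (α₁ + 2α₂)·DIC
At pH 7.04: [H⁺]/K1 = 10^-0.66 = 0.21878, K2/[H⁺] = 10^-3.22 = 0.00060256
α₁ = 1/(1 + 0.21878 + 0.00060256) = 1/1.2194 = 0.8201; α₂ = α₁·K2/[H⁺] = 0.0004942
α₁ + 2α₂ = 0.8211
DIC = CA / (α₁ + 2α₂) = 0.269 / 0.8211 = 0.328 mmol/L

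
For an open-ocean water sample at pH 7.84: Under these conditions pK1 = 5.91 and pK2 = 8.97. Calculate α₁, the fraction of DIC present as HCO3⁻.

α₁ = 1 / (1 + [H⁺]/K1 + K2/[H⁺]) = 1 / (1 + 10^-1.93 + 10^-1.13)
   = 1 / (1 + 0.011749 + 0.074131) = 1/1.0859 = 0.9209

α₁ = 0.921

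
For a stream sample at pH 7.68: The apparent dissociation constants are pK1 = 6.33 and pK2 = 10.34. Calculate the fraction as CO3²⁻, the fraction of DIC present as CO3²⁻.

α₂ = 0.00209

α₂ = 1 / (1 + [H⁺]/K2 + [H⁺]²/(K1K2)) = 1 / (1 + 10^+2.66 + 10^+1.31)
   = 1 / (1 + 457.09 + 20.417) = 1/478.51 = 0.002090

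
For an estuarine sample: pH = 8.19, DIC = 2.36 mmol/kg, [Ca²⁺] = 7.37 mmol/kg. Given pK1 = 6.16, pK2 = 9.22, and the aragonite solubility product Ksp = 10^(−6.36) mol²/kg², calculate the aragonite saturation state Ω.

α₂ = 1 / (1 + [H⁺]/K2 + [H⁺]²/(K1K2)) = 1 / (1 + 10^+1.03 + 10^-1.00)
   = 1 / (1 + 10.715 + 0.10000) = 1/11.815 = 0.08464
[CO3²⁻] = α₂ × DIC = 0.08464 × 2.36 = 0.1997 mmol/kg
Ksp = 10^(−6.36) = 4.365×10^-7
Ω = [Ca²⁺][CO3²⁻]/Ksp = (7.37×10^-3)(1.997×10^-4) / 4.365×10^-7 = 3.37

Ω = 3.37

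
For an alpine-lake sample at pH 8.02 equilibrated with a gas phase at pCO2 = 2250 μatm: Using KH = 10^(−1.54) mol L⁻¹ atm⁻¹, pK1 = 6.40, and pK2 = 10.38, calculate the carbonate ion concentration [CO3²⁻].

[CO2*] = KH · pCO2 = 10^(−1.54) × 2250×10^-6 = 6.489×10^-5 mol/L
α₀ = 1/(1 + K1/[H⁺] + K1K2/[H⁺]²) = 1/(1 + 10^+1.62 + 10^-0.74) = 0.02333
DIC = [CO2*]/α₀ = 6.489×10^-5 / 0.02333 = 2.782 mmol/L
[CO3²⁻] = α₂·DIC; α₂ = 0.004245, so [CO3²⁻] = 0.004245 × 2.782 = 0.0118 mmol/L = 11.8 μmol/L

[CO3²⁻] = 11.8 μmol/L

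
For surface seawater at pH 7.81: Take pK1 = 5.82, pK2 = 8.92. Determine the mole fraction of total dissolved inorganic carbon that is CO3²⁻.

α₂ = 0.0714

α₂ = 1 / (1 + [H⁺]/K2 + [H⁺]²/(K1K2)) = 1 / (1 + 10^+1.11 + 10^-0.88)
   = 1 / (1 + 12.882 + 0.13183) = 1/14.014 = 0.07136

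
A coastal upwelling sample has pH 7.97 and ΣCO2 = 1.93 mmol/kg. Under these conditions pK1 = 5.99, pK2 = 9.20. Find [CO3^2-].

[CO3²⁻] = 0.106 mmol/kg

α₂ = 1 / (1 + [H⁺]/K2 + [H⁺]²/(K1K2)) = 1 / (1 + 10^+1.23 + 10^-0.75)
   = 1 / (1 + 16.982 + 0.17783) = 1/18.160 = 0.05507
[CO3²⁻] = α₂ × DIC = 0.05507 × 1.93 = 0.106 mmol/kg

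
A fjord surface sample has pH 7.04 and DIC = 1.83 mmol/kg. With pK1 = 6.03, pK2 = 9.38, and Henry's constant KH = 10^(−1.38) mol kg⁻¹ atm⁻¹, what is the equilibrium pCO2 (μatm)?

α₀ = 1 / (1 + K1/[H⁺] + K1K2/[H⁺]²) = 1 / (1 + 10^+1.01 + 10^-1.33)
   = 1 / (1 + 10.233 + 0.046774) = 1/11.280 = 0.08865
[CO2*] = α₀ × DIC = 0.08865 × 1.83 = 0.1622 mmol/kg
pCO2 = [CO2*]/KH = 1.622×10^-4 / 4.169×10^-2 = 3890 μatm

pCO2 = 3890 μatm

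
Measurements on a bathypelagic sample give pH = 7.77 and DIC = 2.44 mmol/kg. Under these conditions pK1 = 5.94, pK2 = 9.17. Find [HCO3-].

[HCO3⁻] = 2.31 mmol/kg

α₁ = 1 / (1 + [H⁺]/K1 + K2/[H⁺]) = 1 / (1 + 10^-1.83 + 10^-1.40)
   = 1 / (1 + 0.014791 + 0.039811) = 1/1.0546 = 0.9482
[HCO3⁻] = α₁ × DIC = 0.9482 × 2.44 = 2.31 mmol/kg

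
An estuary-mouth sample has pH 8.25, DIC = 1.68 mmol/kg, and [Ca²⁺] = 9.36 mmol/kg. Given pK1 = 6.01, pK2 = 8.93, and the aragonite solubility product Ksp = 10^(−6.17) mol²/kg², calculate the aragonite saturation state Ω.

Ω = 4.00

α₂ = 1 / (1 + [H⁺]/K2 + [H⁺]²/(K1K2)) = 1 / (1 + 10^+0.68 + 10^-1.56)
   = 1 / (1 + 4.7863 + 0.027542) = 1/5.8138 = 0.1720
[CO3²⁻] = α₂ × DIC = 0.1720 × 1.68 = 0.2890 mmol/kg
Ksp = 10^(−6.17) = 6.761×10^-7
Ω = [Ca²⁺][CO3²⁻]/Ksp = (9.36×10^-3)(2.890×10^-4) / 6.761×10^-7 = 4.00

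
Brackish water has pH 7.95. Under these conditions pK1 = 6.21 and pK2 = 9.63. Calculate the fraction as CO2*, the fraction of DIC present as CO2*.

α₀ = 1 / (1 + K1/[H⁺] + K1K2/[H⁺]²) = 1 / (1 + 10^+1.74 + 10^+0.06)
   = 1 / (1 + 54.954 + 1.1482) = 1/57.102 = 0.01751

α₀ = 0.0175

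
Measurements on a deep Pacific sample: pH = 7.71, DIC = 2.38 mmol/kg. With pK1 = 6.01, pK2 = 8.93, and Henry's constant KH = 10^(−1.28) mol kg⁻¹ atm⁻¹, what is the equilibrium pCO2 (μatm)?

α₀ = 1 / (1 + K1/[H⁺] + K1K2/[H⁺]²) = 1 / (1 + 10^+1.70 + 10^+0.48)
   = 1 / (1 + 50.119 + 3.0200) = 1/54.139 = 0.01847
[CO2*] = α₀ × DIC = 0.01847 × 2.38 = 0.04396 mmol/kg
pCO2 = [CO2*]/KH = 4.396×10^-5 / 5.248×10^-2 = 838 μatm

pCO2 = 838 μatm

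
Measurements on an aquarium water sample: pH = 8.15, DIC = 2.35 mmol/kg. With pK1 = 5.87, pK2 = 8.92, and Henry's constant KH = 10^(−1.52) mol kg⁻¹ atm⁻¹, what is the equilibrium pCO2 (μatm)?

pCO2 = 348 μatm

α₀ = 1 / (1 + K1/[H⁺] + K1K2/[H⁺]²) = 1 / (1 + 10^+2.28 + 10^+1.51)
   = 1 / (1 + 190.55 + 32.359) = 1/223.91 = 0.004466
[CO2*] = α₀ × DIC = 0.004466 × 2.35 = 0.01050 mmol/kg = 10.50 μmol/kg
pCO2 = [CO2*]/KH = 1.050×10^-5 / 3.020×10^-2 = 348 μatm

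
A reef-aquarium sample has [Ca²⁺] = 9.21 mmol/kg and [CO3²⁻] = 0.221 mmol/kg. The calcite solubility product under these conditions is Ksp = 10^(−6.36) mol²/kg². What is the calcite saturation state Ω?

Ω = 4.66

Ksp = 10^(−6.36) = 4.365×10^-7
Ω = [Ca²⁺][CO3²⁻]/Ksp = (9.21×10^-3)(0.221×10^-3) / 4.365×10^-7 = 4.66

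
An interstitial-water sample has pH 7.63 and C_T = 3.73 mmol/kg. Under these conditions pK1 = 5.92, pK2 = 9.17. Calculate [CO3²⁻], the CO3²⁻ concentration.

α₂ = 1 / (1 + [H⁺]/K2 + [H⁺]²/(K1K2)) = 1 / (1 + 10^+1.54 + 10^-0.17)
   = 1 / (1 + 34.674 + 0.67608) = 1/36.350 = 0.02751
[CO3²⁻] = α₂ × DIC = 0.02751 × 3.73 = 0.103 mmol/kg

[CO3²⁻] = 0.103 mmol/kg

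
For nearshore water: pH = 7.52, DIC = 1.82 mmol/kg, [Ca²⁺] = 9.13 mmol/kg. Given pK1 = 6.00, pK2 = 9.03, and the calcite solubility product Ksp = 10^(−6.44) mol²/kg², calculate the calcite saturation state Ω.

α₂ = 1 / (1 + [H⁺]/K2 + [H⁺]²/(K1K2)) = 1 / (1 + 10^+1.51 + 10^-0.01)
   = 1 / (1 + 32.359 + 0.97724) = 1/34.337 = 0.02912
[CO3²⁻] = α₂ × DIC = 0.02912 × 1.82 = 0.05300 mmol/kg
Ksp = 10^(−6.44) = 3.631×10^-7
Ω = [Ca²⁺][CO3²⁻]/Ksp = (9.13×10^-3)(5.300×10^-5) / 3.631×10^-7 = 1.33

Ω = 1.33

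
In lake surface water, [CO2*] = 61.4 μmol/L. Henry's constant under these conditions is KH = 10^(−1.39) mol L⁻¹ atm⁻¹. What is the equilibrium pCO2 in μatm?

pCO2 = 1510 μatm

KH = 10^(−1.39) = 4.074×10^-2 mol L⁻¹ atm⁻¹
pCO2 = [CO2*]/KH = 61.4×10^-6 / 4.074×10^-2 = 1.51×10^-3 atm = 1510 μatm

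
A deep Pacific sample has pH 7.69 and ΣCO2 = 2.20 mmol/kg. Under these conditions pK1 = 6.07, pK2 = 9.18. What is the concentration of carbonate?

α₂ = 1 / (1 + [H⁺]/K2 + [H⁺]²/(K1K2)) = 1 / (1 + 10^+1.49 + 10^-0.13)
   = 1 / (1 + 30.903 + 0.74131) = 1/32.644 = 0.03063
[CO3²⁻] = α₂ × DIC = 0.03063 × 2.20 = 0.0674 mmol/kg

[CO3²⁻] = 0.0674 mmol/kg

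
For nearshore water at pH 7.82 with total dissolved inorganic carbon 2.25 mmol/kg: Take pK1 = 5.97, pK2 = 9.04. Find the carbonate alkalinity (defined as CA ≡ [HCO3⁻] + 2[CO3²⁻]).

CA = 2.35 mmol/kg

CA = [HCO3⁻] + 2[CO3²⁻] = (α₁ + 2α₂)·DIC
At pH 7.82: [H⁺]/K1 = 10^-1.85 = 0.014125, K2/[H⁺] = 10^-1.22 = 0.060256
α₁ = 1/(1 + 0.014125 + 0.060256) = 1/1.0744 = 0.9308; α₂ = α₁·K2/[H⁺] = 0.05608
α₁ + 2α₂ = 1.0429
CA = 1.0429 × 2.25 = 2.35 mmol/kg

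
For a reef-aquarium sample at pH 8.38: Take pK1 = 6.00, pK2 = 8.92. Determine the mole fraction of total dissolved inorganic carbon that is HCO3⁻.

α₁ = 1 / (1 + [H⁺]/K1 + K2/[H⁺]) = 1 / (1 + 10^-2.38 + 10^-0.54)
   = 1 / (1 + 0.0041687 + 0.28840) = 1/1.2926 = 0.7737

α₁ = 0.774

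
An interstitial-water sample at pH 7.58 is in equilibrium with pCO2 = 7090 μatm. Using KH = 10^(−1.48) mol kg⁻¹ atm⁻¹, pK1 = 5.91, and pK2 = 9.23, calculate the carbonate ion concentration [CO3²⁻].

[CO2*] = KH · pCO2 = 10^(−1.48) × 7090×10^-6 = 2.348×10^-4 mol/kg
α₀ = 1/(1 + K1/[H⁺] + K1K2/[H⁺]²) = 1/(1 + 10^+1.67 + 10^+0.02) = 0.02048
DIC = [CO2*]/α₀ = 2.348×10^-4 / 0.02048 = 11.46 mmol/kg
[CO3²⁻] = α₂·DIC; α₂ = 0.02145, so [CO3²⁻] = 0.02145 × 11.46 = 0.246 mmol/kg

[CO3²⁻] = 0.246 mmol/kg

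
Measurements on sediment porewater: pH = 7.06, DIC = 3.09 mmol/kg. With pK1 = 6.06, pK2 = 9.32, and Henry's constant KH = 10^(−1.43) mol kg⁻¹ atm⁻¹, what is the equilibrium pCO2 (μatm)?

pCO2 = 7520 μatm

α₀ = 1 / (1 + K1/[H⁺] + K1K2/[H⁺]²) = 1 / (1 + 10^+1.00 + 10^-1.26)
   = 1 / (1 + 10.000 + 0.054954) = 1/11.055 = 0.09046
[CO2*] = α₀ × DIC = 0.09046 × 3.09 = 0.2795 mmol/kg
pCO2 = [CO2*]/KH = 2.795×10^-4 / 3.715×10^-2 = 7520 μatm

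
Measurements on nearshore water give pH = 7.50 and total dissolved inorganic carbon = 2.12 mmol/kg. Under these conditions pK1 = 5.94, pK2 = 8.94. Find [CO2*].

[CO2*] = 0.0549 mmol/kg

α₀ = 1 / (1 + K1/[H⁺] + K1K2/[H⁺]²) = 1 / (1 + 10^+1.56 + 10^+0.12)
   = 1 / (1 + 36.308 + 1.3183) = 1/38.626 = 0.02589
[CO2*] = α₀ × DIC = 0.02589 × 2.12 = 0.0549 mmol/kg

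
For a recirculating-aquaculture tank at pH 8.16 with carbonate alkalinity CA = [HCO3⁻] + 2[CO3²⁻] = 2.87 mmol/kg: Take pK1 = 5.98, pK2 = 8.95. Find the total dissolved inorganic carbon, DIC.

CA = [HCO3⁻] + 2[CO3²⁻] = (α₁ + 2α₂)·DIC
At pH 8.16: [H⁺]/K1 = 10^-2.18 = 0.0066069, K2/[H⁺] = 10^-0.79 = 0.16218
α₁ = 1/(1 + 0.0066069 + 0.16218) = 1/1.1688 = 0.8556; α₂ = α₁·K2/[H⁺] = 0.1388
α₁ + 2α₂ = 1.1331
DIC = CA / (α₁ + 2α₂) = 2.87 / 1.1331 = 2.53 mmol/kg

DIC = 2.53 mmol/kg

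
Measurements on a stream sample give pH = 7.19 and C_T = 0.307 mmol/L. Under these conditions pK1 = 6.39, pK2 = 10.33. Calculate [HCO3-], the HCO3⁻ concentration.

α₁ = 1 / (1 + [H⁺]/K1 + K2/[H⁺]) = 1 / (1 + 10^-0.80 + 10^-3.14)
   = 1 / (1 + 0.15849 + 0.00072444) = 1/1.1592 = 0.8627
[HCO3⁻] = α₁ × DIC = 0.8627 × 0.307 = 0.265 mmol/L

[HCO3⁻] = 0.265 mmol/L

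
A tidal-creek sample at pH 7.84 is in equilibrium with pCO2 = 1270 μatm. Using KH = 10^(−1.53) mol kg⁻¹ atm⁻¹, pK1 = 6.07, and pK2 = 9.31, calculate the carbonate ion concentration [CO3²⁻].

[CO3²⁻] = 0.0748 mmol/kg

[CO2*] = KH · pCO2 = 10^(−1.53) × 1270×10^-6 = 3.748×10^-5 mol/kg
α₀ = 1/(1 + K1/[H⁺] + K1K2/[H⁺]²) = 1/(1 + 10^+1.77 + 10^+0.30) = 0.01616
DIC = [CO2*]/α₀ = 3.748×10^-5 / 0.01616 = 2.319 mmol/kg
[CO3²⁻] = α₂·DIC; α₂ = 0.03224, so [CO3²⁻] = 0.03224 × 2.319 = 0.0748 mmol/kg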